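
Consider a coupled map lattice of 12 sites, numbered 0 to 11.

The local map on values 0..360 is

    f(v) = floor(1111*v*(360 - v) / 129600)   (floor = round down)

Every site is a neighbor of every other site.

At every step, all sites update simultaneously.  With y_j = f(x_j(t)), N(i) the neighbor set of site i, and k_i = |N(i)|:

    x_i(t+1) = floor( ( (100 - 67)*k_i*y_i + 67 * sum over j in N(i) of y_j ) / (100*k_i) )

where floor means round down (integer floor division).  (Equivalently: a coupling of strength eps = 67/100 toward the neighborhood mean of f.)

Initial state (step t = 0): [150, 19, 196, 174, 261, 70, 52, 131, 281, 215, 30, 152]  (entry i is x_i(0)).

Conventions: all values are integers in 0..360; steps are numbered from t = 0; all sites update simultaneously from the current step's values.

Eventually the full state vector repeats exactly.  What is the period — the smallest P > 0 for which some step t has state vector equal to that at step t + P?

Answer: 2
Key observation: The state at step 8, [271, 271, 271, 271, 271, 271, 271, 271, 271, 271, 271, 271], reappears at step 10 — and no state repeats earlier — so the cycle the system enters has period 2.

Derivation:
t=0: [150, 19, 196, 174, 261, 70, 52, 131, 281, 215, 30, 152]
t=1: [223, 165, 224, 225, 210, 197, 187, 220, 202, 222, 173, 223]
t=2: [266, 269, 266, 265, 268, 269, 270, 266, 269, 266, 270, 266]
t=3: [212, 210, 212, 212, 211, 210, 210, 212, 210, 212, 210, 212]
t=4: [268, 269, 268, 268, 268, 269, 269, 268, 269, 268, 269, 268]
t=5: [210, 209, 210, 210, 210, 209, 209, 210, 209, 210, 209, 210]
t=6: [270, 270, 270, 270, 270, 270, 270, 270, 270, 270, 270, 270]
t=7: [208, 208, 208, 208, 208, 208, 208, 208, 208, 208, 208, 208]
t=8: [271, 271, 271, 271, 271, 271, 271, 271, 271, 271, 271, 271]
t=9: [206, 206, 206, 206, 206, 206, 206, 206, 206, 206, 206, 206]
t=10: [271, 271, 271, 271, 271, 271, 271, 271, 271, 271, 271, 271]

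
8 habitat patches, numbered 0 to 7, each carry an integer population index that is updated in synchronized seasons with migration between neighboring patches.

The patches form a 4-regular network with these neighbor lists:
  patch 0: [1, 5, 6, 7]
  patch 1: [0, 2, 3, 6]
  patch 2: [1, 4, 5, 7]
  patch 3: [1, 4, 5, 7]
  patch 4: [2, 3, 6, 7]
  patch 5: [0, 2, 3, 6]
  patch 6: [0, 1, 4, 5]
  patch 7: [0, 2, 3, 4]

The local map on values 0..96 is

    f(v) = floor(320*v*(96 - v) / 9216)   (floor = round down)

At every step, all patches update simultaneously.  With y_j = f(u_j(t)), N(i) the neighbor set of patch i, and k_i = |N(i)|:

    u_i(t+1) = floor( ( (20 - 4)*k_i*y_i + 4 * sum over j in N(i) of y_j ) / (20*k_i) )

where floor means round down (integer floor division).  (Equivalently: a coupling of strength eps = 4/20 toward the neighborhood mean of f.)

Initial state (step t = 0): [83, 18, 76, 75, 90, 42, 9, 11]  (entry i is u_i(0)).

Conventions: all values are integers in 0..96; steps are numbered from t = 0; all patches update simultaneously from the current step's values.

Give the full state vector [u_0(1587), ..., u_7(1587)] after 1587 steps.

Simulating step by step:
t=0: [83, 18, 76, 75, 90, 42, 9, 11]
t=1: [38, 46, 50, 52, 22, 70, 30, 33]
t=2: [74, 78, 76, 76, 59, 65, 68, 72]
t=3: [56, 49, 54, 54, 71, 66, 65, 59]
t=4: [76, 78, 76, 76, 63, 69, 69, 74]
t=5: [53, 49, 53, 53, 68, 62, 63, 56]
t=6: [78, 78, 77, 77, 68, 73, 72, 76]
t=7: [49, 48, 51, 51, 63, 56, 59, 52]
t=8: [78, 79, 78, 78, 73, 77, 75, 78]
t=9: [48, 46, 48, 48, 56, 49, 53, 48]
t=10: [79, 79, 79, 79, 77, 79, 78, 79]
t=11: [46, 46, 46, 46, 49, 46, 47, 46]
t=12: [79, 79, 79, 79, 79, 79, 79, 79]
t=13: [46, 46, 46, 46, 46, 46, 46, 46]
t=14: [79, 79, 79, 79, 79, 79, 79, 79]

Answer: [46, 46, 46, 46, 46, 46, 46, 46]
Key observation: The state at step 12, [79, 79, 79, 79, 79, 79, 79, 79], reappears at step 14: the system is in a cycle of period 2 from step 12 on.  Therefore the state at step 1587 equals the state at step 12 + ((1587 - 12) mod 2) = 13, which is [46, 46, 46, 46, 46, 46, 46, 46].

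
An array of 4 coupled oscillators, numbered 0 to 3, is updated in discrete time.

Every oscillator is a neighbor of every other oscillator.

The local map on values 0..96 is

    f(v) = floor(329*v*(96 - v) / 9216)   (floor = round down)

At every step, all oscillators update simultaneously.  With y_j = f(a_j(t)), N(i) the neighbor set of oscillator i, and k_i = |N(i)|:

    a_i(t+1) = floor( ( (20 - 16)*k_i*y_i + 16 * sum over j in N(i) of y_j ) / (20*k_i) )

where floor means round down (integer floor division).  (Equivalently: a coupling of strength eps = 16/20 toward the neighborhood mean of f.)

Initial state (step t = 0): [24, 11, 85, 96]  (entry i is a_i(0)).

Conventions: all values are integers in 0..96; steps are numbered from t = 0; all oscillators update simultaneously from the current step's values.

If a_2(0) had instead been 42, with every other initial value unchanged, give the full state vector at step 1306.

Simulating step by step:
t=0: [24, 11, 42, 96]
t=1: [42, 44, 41, 46]
t=2: [80, 80, 80, 80]
t=3: [45, 45, 45, 45]
t=4: [81, 81, 81, 81]
t=5: [43, 43, 43, 43]
t=6: [81, 81, 81, 81]

Answer: [81, 81, 81, 81]
Key observation: The state at step 4, [81, 81, 81, 81], reappears at step 6: the system is in a cycle of period 2 from step 4 on.  Therefore the state at step 1306 equals the state at step 4 + ((1306 - 4) mod 2) = 4, which is [81, 81, 81, 81].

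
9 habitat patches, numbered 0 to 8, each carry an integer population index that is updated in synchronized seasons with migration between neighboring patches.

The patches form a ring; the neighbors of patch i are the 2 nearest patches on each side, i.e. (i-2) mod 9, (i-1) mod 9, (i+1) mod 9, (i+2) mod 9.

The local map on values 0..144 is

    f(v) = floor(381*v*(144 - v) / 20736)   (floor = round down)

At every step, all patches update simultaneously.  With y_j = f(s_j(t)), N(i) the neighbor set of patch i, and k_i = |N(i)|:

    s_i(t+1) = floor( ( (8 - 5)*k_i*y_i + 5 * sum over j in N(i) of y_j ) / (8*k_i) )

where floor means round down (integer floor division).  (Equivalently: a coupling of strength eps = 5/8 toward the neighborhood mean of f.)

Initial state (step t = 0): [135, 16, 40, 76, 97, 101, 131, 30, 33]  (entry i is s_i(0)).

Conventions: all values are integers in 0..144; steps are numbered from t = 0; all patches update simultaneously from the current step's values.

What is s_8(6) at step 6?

Simulating step by step:
t=0: [135, 16, 40, 76, 97, 101, 131, 30, 33]
t=1: [46, 54, 65, 78, 74, 71, 57, 54, 48]
t=2: [86, 88, 91, 93, 94, 93, 90, 88, 86]
t=3: [90, 89, 88, 87, 87, 87, 88, 89, 90]
t=4: [89, 89, 90, 90, 90, 90, 90, 89, 89]
t=5: [89, 89, 89, 89, 89, 89, 89, 89, 89]
t=6: [89, 89, 89, 89, 89, 89, 89, 89, 89]

Answer: s_8(6) = 89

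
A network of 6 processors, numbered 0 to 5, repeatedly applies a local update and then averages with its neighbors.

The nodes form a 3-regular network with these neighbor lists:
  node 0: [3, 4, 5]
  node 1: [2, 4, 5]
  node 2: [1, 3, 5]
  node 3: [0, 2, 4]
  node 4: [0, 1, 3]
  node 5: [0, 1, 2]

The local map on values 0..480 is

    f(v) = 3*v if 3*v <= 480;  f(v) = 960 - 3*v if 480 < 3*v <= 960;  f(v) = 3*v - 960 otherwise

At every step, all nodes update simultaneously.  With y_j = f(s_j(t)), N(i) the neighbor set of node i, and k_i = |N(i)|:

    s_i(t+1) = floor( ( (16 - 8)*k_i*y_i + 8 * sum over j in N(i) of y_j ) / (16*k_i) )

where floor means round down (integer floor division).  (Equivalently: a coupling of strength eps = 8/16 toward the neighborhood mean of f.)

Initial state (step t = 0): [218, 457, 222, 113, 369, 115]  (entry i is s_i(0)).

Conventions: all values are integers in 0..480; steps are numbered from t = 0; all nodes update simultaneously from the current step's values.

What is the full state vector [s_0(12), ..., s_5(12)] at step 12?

Answer: [391, 190, 190, 385, 391, 176]

Derivation:
t=0: [218, 457, 222, 113, 369, 115]
t=1: [291, 336, 329, 294, 249, 341]
t=2: [102, 74, 45, 93, 142, 58]
t=3: [299, 233, 180, 284, 347, 197]
t=4: [124, 275, 333, 148, 112, 308]
t=5: [322, 136, 122, 346, 326, 109]
t=6: [73, 322, 318, 104, 91, 293]
t=7: [220, 63, 69, 239, 226, 79]
t=8: [277, 215, 215, 253, 263, 234]
t=9: [169, 281, 286, 203, 193, 255]
t=10: [381, 171, 161, 331, 344, 209]
t=11: [164, 370, 374, 138, 146, 351]
t=12: [391, 190, 190, 385, 391, 176]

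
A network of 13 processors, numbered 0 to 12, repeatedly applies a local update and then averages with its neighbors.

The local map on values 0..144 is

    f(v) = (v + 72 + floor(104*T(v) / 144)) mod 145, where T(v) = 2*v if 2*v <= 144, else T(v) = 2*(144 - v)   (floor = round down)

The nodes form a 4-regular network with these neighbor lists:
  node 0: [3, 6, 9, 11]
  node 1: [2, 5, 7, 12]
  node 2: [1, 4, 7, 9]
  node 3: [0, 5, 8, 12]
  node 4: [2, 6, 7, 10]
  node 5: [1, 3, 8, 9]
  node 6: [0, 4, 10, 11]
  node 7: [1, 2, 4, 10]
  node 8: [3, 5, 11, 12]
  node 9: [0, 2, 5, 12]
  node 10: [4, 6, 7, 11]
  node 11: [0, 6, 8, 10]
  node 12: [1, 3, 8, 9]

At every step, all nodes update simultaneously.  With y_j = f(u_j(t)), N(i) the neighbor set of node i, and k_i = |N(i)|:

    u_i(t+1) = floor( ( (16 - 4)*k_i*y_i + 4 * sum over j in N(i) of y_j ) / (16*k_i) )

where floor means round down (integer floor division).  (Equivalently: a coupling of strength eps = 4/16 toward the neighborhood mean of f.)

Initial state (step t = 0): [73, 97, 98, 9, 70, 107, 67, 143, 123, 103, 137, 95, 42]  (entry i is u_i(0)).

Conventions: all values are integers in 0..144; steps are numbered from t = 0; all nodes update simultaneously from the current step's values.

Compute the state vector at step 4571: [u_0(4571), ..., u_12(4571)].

Answer: [93, 93, 93, 93, 93, 93, 93, 93, 93, 93, 93, 93, 93]
Key observation: The state at step 8, [93, 93, 93, 93, 93, 93, 93, 93, 93, 93, 93, 93, 93], reappears at step 9: the system is in a cycle of period 1 from step 8 on.  Therefore the state at step 4571 equals the state at step 8 + ((4571 - 8) mod 1) = 8, which is [93, 93, 93, 93, 93, 93, 93, 93, 93, 93, 93, 93, 93].

Derivation:
t=0: [73, 97, 98, 9, 70, 107, 67, 143, 123, 103, 137, 95, 42]
t=1: [99, 85, 90, 89, 93, 87, 90, 75, 78, 86, 77, 90, 43]
t=2: [92, 93, 95, 91, 94, 96, 94, 99, 94, 91, 99, 95, 48]
t=3: [93, 89, 92, 90, 92, 92, 92, 91, 89, 90, 91, 92, 56]
t=4: [93, 92, 94, 92, 94, 94, 93, 94, 92, 92, 94, 94, 71]
t=5: [93, 94, 93, 94, 93, 93, 93, 93, 94, 94, 93, 93, 98]
t=6: [93, 92, 93, 92, 93, 93, 93, 93, 92, 92, 93, 93, 91]
t=7: [93, 93, 93, 93, 93, 93, 93, 93, 93, 93, 93, 93, 94]
t=8: [93, 93, 93, 93, 93, 93, 93, 93, 93, 93, 93, 93, 93]
t=9: [93, 93, 93, 93, 93, 93, 93, 93, 93, 93, 93, 93, 93]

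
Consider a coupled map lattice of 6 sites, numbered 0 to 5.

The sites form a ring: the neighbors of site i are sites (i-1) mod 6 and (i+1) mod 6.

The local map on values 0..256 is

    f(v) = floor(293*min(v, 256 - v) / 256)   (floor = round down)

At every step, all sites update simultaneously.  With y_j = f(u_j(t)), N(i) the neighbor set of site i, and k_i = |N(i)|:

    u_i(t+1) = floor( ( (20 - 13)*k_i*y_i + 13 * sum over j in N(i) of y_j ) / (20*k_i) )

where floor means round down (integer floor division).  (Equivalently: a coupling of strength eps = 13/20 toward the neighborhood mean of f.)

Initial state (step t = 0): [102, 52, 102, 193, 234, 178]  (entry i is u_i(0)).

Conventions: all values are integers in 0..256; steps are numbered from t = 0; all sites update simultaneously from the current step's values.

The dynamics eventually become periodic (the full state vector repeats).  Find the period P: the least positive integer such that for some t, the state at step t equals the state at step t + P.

Answer: 4
Key observation: The state at step 11, [128, 128, 128, 127, 127, 127], reappears at step 15 — and no state repeats earlier — so the cycle the system enters has period 4.

Derivation:
t=0: [102, 52, 102, 193, 234, 178]
t=1: [88, 96, 83, 71, 61, 76]
t=2: [98, 101, 94, 81, 78, 85]
t=3: [108, 111, 104, 95, 92, 99]
t=4: [121, 123, 118, 110, 108, 113]
t=5: [135, 137, 133, 127, 125, 129]
t=6: [139, 137, 140, 142, 144, 142]
t=7: [133, 133, 132, 130, 129, 130]
t=8: [141, 140, 141, 143, 144, 143]
t=9: [130, 131, 130, 129, 128, 129]
t=10: [144, 143, 144, 145, 145, 145]
t=11: [128, 128, 128, 127, 127, 127]
t=12: [145, 146, 145, 145, 145, 145]
t=13: [126, 126, 126, 127, 127, 127]
t=14: [144, 144, 144, 144, 145, 144]
t=15: [128, 128, 128, 127, 127, 127]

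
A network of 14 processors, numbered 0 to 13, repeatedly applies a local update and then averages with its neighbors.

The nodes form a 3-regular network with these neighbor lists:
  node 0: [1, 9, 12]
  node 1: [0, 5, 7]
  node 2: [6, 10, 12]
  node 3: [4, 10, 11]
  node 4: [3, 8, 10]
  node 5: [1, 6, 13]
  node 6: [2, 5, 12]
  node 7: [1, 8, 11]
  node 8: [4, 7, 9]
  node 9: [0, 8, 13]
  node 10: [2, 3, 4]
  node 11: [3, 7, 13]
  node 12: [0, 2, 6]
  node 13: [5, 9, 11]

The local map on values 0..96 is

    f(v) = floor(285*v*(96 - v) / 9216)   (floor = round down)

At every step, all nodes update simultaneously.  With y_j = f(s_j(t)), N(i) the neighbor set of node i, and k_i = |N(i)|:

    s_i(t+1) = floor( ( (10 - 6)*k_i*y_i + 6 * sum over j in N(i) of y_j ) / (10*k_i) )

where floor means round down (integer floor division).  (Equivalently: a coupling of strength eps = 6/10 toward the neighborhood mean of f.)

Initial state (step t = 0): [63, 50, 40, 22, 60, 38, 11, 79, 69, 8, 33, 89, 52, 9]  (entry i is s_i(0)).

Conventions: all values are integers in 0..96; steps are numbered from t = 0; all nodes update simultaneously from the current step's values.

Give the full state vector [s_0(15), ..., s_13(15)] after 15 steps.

Answer: [61, 61, 61, 61, 61, 61, 61, 61, 61, 61, 61, 61, 61, 61]

Derivation:
t=0: [63, 50, 40, 22, 60, 38, 11, 79, 69, 8, 33, 89, 52, 9]
t=1: [58, 63, 60, 49, 60, 51, 52, 45, 48, 37, 62, 30, 60, 31]
t=2: [66, 67, 66, 66, 67, 67, 68, 67, 69, 67, 66, 65, 67, 64]
t=3: [60, 60, 60, 61, 59, 60, 59, 59, 58, 60, 60, 61, 60, 61]
t=4: [66, 66, 66, 66, 66, 66, 66, 66, 67, 66, 66, 66, 66, 66]
t=5: [61, 61, 61, 61, 60, 61, 61, 60, 60, 60, 61, 61, 61, 61]
t=6: [66, 66, 66, 66, 66, 66, 66, 66, 66, 66, 66, 66, 66, 66]
t=7: [61, 61, 61, 61, 61, 61, 61, 61, 61, 61, 61, 61, 61, 61]
t=8: [66, 66, 66, 66, 66, 66, 66, 66, 66, 66, 66, 66, 66, 66]
t=9: [61, 61, 61, 61, 61, 61, 61, 61, 61, 61, 61, 61, 61, 61]
t=10: [66, 66, 66, 66, 66, 66, 66, 66, 66, 66, 66, 66, 66, 66]
t=11: [61, 61, 61, 61, 61, 61, 61, 61, 61, 61, 61, 61, 61, 61]
t=12: [66, 66, 66, 66, 66, 66, 66, 66, 66, 66, 66, 66, 66, 66]
t=13: [61, 61, 61, 61, 61, 61, 61, 61, 61, 61, 61, 61, 61, 61]
t=14: [66, 66, 66, 66, 66, 66, 66, 66, 66, 66, 66, 66, 66, 66]
t=15: [61, 61, 61, 61, 61, 61, 61, 61, 61, 61, 61, 61, 61, 61]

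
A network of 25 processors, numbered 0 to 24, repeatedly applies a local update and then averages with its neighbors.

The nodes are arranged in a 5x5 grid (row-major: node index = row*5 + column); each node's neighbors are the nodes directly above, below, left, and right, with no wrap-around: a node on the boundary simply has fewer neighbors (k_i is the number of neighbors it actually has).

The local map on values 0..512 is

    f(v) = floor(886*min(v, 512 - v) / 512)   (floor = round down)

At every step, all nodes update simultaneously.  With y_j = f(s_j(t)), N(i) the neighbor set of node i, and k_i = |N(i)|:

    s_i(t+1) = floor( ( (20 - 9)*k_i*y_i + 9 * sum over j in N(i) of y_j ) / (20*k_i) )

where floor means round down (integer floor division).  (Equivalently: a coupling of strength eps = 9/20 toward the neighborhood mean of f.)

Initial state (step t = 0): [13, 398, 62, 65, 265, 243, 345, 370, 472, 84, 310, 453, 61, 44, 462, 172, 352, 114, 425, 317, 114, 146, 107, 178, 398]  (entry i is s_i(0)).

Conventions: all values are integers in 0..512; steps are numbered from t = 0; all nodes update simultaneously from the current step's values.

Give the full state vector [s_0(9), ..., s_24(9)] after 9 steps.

Answer: [402, 408, 414, 418, 425, 334, 354, 416, 421, 418, 292, 285, 364, 382, 365, 371, 337, 302, 263, 243, 426, 412, 366, 314, 266]

Derivation:
t=0: [13, 398, 62, 65, 265, 243, 345, 370, 472, 84, 310, 453, 61, 44, 462, 172, 352, 114, 425, 317, 114, 146, 107, 178, 398]
t=1: [150, 170, 141, 152, 292, 329, 266, 198, 102, 167, 314, 170, 127, 87, 131, 286, 247, 188, 185, 250, 231, 237, 215, 249, 253]
t=2: [279, 300, 268, 264, 332, 327, 373, 307, 214, 275, 338, 320, 245, 188, 254, 390, 394, 329, 326, 385, 399, 405, 379, 405, 434]
t=3: [376, 361, 404, 401, 359, 317, 286, 358, 374, 393, 295, 314, 381, 353, 384, 221, 229, 306, 294, 254, 196, 196, 229, 204, 164]
t=4: [263, 265, 210, 208, 234, 335, 350, 263, 236, 221, 365, 344, 263, 270, 259, 376, 377, 352, 367, 373, 348, 356, 375, 352, 333]
t=5: [401, 395, 382, 373, 388, 312, 317, 403, 403, 397, 264, 294, 395, 401, 396, 244, 248, 281, 273, 281, 269, 260, 253, 271, 286]
t=6: [228, 224, 217, 225, 216, 334, 310, 210, 195, 199, 407, 364, 241, 218, 228, 423, 419, 386, 385, 370, 424, 432, 428, 415, 398]
t=7: [373, 380, 377, 376, 370, 308, 339, 365, 351, 354, 207, 265, 365, 361, 361, 158, 174, 225, 233, 256, 149, 144, 158, 176, 201]
t=8: [262, 241, 235, 242, 249, 328, 306, 259, 267, 267, 354, 371, 289, 278, 290, 287, 316, 352, 378, 395, 258, 261, 291, 320, 358]
t=9: [402, 408, 414, 418, 425, 334, 354, 416, 421, 418, 292, 285, 364, 382, 365, 371, 337, 302, 263, 243, 426, 412, 366, 314, 266]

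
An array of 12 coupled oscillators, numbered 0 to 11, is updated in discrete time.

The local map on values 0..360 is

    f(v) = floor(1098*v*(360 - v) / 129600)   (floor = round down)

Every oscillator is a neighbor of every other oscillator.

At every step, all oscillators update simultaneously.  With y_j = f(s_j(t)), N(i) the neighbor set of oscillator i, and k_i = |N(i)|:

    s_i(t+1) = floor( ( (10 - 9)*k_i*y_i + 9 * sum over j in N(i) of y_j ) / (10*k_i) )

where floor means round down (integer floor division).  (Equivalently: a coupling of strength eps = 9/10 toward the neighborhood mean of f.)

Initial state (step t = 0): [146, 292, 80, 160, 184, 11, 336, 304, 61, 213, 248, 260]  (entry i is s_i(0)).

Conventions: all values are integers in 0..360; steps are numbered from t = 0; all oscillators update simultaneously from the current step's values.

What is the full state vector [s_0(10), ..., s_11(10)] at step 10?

Simulating step by step:
t=0: [146, 292, 80, 160, 184, 11, 336, 304, 61, 213, 248, 260]
t=1: [191, 189, 190, 191, 191, 187, 188, 189, 189, 191, 191, 190]
t=2: [273, 273, 273, 273, 273, 273, 273, 273, 273, 273, 273, 273]
t=3: [201, 201, 201, 201, 201, 201, 201, 201, 201, 201, 201, 201]
t=4: [270, 270, 270, 270, 270, 270, 270, 270, 270, 270, 270, 270]
t=5: [205, 205, 205, 205, 205, 205, 205, 205, 205, 205, 205, 205]
t=6: [269, 269, 269, 269, 269, 269, 269, 269, 269, 269, 269, 269]
t=7: [207, 207, 207, 207, 207, 207, 207, 207, 207, 207, 207, 207]
t=8: [268, 268, 268, 268, 268, 268, 268, 268, 268, 268, 268, 268]
t=9: [208, 208, 208, 208, 208, 208, 208, 208, 208, 208, 208, 208]
t=10: [267, 267, 267, 267, 267, 267, 267, 267, 267, 267, 267, 267]

Answer: [267, 267, 267, 267, 267, 267, 267, 267, 267, 267, 267, 267]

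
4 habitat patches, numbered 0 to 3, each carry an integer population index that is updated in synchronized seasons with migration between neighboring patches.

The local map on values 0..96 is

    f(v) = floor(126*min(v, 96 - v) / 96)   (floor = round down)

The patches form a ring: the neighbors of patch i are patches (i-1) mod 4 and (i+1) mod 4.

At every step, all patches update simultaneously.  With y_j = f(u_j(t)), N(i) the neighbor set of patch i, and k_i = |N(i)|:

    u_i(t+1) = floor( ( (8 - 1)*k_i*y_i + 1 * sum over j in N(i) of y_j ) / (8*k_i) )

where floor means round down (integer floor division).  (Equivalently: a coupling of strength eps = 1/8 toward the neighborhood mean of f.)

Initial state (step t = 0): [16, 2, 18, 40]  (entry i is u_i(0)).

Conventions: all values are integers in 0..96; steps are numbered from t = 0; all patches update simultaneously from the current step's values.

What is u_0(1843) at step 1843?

Simulating step by step:
t=0: [16, 2, 18, 40]
t=1: [21, 4, 23, 48]
t=2: [27, 7, 30, 58]
t=3: [34, 12, 37, 47]
t=4: [43, 18, 46, 59]
t=5: [53, 27, 56, 49]
t=6: [55, 37, 51, 60]
t=7: [52, 49, 57, 48]
t=8: [57, 60, 52, 61]
t=9: [50, 47, 55, 46]
t=10: [60, 60, 53, 59]
t=11: [47, 47, 54, 48]
t=12: [61, 60, 55, 62]
t=13: [45, 47, 52, 44]
t=14: [59, 60, 57, 57]
t=15: [48, 47, 50, 50]
t=16: [62, 61, 60, 60]
t=17: [44, 45, 46, 46]
t=18: [57, 58, 59, 59]
t=19: [50, 49, 48, 48]
t=20: [60, 61, 62, 62]
t=21: [46, 45, 44, 44]
t=22: [59, 58, 57, 57]
t=23: [48, 49, 50, 50]
t=24: [62, 61, 60, 60]

Answer: u_0(1843) = 50
Key observation: The state at step 16, [62, 61, 60, 60], reappears at step 24: the system is in a cycle of period 8 from step 16 on.  Therefore the state at step 1843 equals the state at step 16 + ((1843 - 16) mod 8) = 19, which is [50, 49, 48, 48].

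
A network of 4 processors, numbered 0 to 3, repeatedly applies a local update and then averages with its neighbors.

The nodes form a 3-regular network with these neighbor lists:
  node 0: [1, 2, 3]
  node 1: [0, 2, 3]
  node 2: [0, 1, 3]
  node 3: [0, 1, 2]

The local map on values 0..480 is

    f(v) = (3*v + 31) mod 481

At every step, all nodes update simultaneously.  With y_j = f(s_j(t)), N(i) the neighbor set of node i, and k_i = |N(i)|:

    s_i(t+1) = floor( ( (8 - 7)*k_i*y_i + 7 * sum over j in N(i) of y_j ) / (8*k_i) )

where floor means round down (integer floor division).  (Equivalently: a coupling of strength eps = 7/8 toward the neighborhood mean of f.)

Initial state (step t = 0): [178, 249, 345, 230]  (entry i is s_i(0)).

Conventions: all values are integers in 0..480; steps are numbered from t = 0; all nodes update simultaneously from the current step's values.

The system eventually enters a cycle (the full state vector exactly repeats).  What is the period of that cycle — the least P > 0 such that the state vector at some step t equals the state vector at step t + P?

Simulating step by step:
t=0: [178, 249, 345, 230]
t=1: [197, 161, 194, 171]
t=2: [84, 102, 85, 97]
t=3: [311, 302, 310, 304]
t=4: [408, 332, 328, 331]
t=5: [89, 127, 129, 127]
t=6: [399, 380, 379, 380]
t=7: [215, 224, 225, 224]
t=8: [219, 215, 214, 215]
t=9: [195, 197, 198, 197]
t=10: [141, 140, 139, 140]
t=11: [450, 451, 451, 451]
t=12: [421, 421, 421, 421]
t=13: [332, 332, 332, 332]
t=14: [65, 65, 65, 65]
t=15: [226, 226, 226, 226]
t=16: [228, 228, 228, 228]
t=17: [234, 234, 234, 234]
t=18: [252, 252, 252, 252]
t=19: [306, 306, 306, 306]
t=20: [468, 468, 468, 468]
t=21: [473, 473, 473, 473]
t=22: [7, 7, 7, 7]
t=23: [52, 52, 52, 52]
t=24: [187, 187, 187, 187]
t=25: [111, 111, 111, 111]
t=26: [364, 364, 364, 364]
t=27: [161, 161, 161, 161]
t=28: [33, 33, 33, 33]
t=29: [130, 130, 130, 130]
t=30: [421, 421, 421, 421]

Answer: 18
Key observation: The state at step 12, [421, 421, 421, 421], reappears at step 30 — and no state repeats earlier — so the cycle the system enters has period 18.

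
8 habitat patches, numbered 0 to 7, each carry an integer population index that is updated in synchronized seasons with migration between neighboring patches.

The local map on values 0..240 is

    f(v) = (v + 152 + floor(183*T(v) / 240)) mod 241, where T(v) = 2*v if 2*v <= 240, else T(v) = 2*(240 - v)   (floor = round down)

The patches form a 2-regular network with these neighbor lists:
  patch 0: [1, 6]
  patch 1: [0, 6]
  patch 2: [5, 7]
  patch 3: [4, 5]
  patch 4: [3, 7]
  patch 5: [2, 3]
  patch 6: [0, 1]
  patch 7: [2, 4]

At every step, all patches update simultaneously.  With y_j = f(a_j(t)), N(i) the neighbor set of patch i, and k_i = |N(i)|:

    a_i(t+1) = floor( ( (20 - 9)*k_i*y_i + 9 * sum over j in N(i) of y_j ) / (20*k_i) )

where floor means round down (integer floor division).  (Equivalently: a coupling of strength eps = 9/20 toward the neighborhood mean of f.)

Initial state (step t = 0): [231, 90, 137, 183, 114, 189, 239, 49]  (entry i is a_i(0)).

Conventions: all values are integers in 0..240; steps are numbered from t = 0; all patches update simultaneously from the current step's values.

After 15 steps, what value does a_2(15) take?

Simulating step by step:
t=0: [231, 90, 137, 183, 114, 189, 239, 49]
t=1: [150, 144, 160, 183, 157, 183, 148, 109]
t=2: [198, 199, 188, 183, 189, 182, 199, 189]
t=3: [172, 172, 178, 179, 177, 180, 172, 177]
t=4: [186, 186, 183, 183, 183, 182, 186, 183]
t=5: [179, 179, 180, 180, 180, 180, 179, 180]
t=6: [183, 183, 182, 182, 182, 182, 183, 182]
t=7: [180, 180, 181, 181, 181, 181, 180, 181]
t=8: [182, 182, 181, 181, 181, 181, 182, 181]
t=9: [181, 181, 181, 181, 181, 181, 181, 181]
t=10: [181, 181, 181, 181, 181, 181, 181, 181]
t=11: [181, 181, 181, 181, 181, 181, 181, 181]
t=12: [181, 181, 181, 181, 181, 181, 181, 181]
t=13: [181, 181, 181, 181, 181, 181, 181, 181]
t=14: [181, 181, 181, 181, 181, 181, 181, 181]
t=15: [181, 181, 181, 181, 181, 181, 181, 181]

Answer: a_2(15) = 181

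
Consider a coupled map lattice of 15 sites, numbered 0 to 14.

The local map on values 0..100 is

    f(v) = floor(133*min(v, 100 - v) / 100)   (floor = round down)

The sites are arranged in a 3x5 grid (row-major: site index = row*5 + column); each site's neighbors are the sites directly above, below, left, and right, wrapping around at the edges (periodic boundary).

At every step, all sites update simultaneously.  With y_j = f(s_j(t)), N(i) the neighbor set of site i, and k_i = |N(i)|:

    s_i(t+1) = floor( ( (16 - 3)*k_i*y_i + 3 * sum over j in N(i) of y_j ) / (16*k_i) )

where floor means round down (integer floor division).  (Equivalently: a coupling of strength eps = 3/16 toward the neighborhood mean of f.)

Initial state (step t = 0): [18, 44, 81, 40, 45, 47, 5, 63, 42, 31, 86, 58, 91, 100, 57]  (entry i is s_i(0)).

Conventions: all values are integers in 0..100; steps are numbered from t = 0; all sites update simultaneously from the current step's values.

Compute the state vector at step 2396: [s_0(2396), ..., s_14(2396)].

Simulating step by step:
t=0: [18, 44, 81, 40, 45, 47, 5, 63, 42, 31, 86, 58, 91, 100, 57]
t=1: [27, 52, 28, 49, 56, 54, 15, 44, 51, 44, 23, 49, 14, 8, 51]
t=2: [38, 58, 39, 60, 57, 56, 27, 53, 61, 58, 34, 58, 22, 18, 60]
t=3: [50, 53, 50, 51, 56, 55, 39, 58, 50, 54, 46, 52, 32, 27, 51]
t=4: [64, 61, 64, 63, 59, 59, 52, 55, 63, 61, 61, 61, 44, 39, 62]
t=5: [48, 51, 48, 49, 53, 53, 61, 58, 49, 51, 50, 51, 56, 51, 50]
t=6: [63, 64, 62, 64, 62, 61, 53, 55, 64, 64, 65, 64, 58, 64, 65]
t=7: [48, 47, 50, 47, 49, 51, 59, 57, 47, 47, 46, 48, 54, 47, 46]
t=8: [63, 61, 64, 62, 64, 64, 55, 57, 61, 62, 61, 62, 61, 61, 61]
t=9: [49, 51, 47, 49, 47, 47, 57, 56, 51, 49, 50, 50, 51, 50, 50]
t=10: [64, 64, 62, 64, 62, 62, 58, 58, 64, 64, 65, 65, 64, 65, 65]
t=11: [47, 47, 49, 47, 49, 49, 53, 54, 47, 47, 46, 46, 47, 46, 46]
t=12: [62, 62, 64, 62, 64, 64, 62, 61, 61, 62, 61, 61, 62, 61, 61]
t=13: [49, 49, 47, 49, 47, 47, 49, 50, 50, 49, 50, 50, 50, 50, 50]
t=14: [64, 64, 62, 64, 62, 62, 64, 65, 65, 64, 65, 65, 65, 65, 65]
t=15: [47, 47, 49, 47, 49, 49, 47, 46, 46, 47, 46, 46, 46, 46, 46]
t=16: [62, 62, 64, 62, 64, 64, 62, 61, 61, 62, 61, 61, 61, 61, 61]
t=17: [49, 49, 47, 49, 47, 47, 49, 50, 50, 49, 50, 50, 50, 50, 50]

Answer: [62, 62, 64, 62, 64, 64, 62, 61, 61, 62, 61, 61, 61, 61, 61]
Key observation: The state at step 13, [49, 49, 47, 49, 47, 47, 49, 50, 50, 49, 50, 50, 50, 50, 50], reappears at step 17: the system is in a cycle of period 4 from step 13 on.  Therefore the state at step 2396 equals the state at step 13 + ((2396 - 13) mod 4) = 16, which is [62, 62, 64, 62, 64, 64, 62, 61, 61, 62, 61, 61, 61, 61, 61].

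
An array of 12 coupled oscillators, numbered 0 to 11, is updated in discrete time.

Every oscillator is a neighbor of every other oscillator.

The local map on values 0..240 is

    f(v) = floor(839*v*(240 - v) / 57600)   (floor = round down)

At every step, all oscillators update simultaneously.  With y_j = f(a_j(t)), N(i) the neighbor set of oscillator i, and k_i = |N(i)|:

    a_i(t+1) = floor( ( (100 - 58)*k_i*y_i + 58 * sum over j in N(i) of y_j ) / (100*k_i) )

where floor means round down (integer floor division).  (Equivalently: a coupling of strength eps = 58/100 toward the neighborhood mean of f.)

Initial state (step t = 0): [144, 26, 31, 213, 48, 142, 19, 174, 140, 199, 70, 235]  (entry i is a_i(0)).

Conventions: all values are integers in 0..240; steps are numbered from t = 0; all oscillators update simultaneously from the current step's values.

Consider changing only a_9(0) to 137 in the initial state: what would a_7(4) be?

Answer: a_7(4) = 209
Key observation: This trace re-runs the system from the modified initial state.

Derivation:
t=0: [144, 26, 31, 213, 48, 142, 19, 174, 140, 137, 70, 235]
t=1: [159, 115, 119, 115, 134, 159, 107, 146, 160, 160, 149, 91]
t=2: [194, 202, 202, 202, 201, 194, 201, 198, 193, 193, 197, 197]
t=3: [123, 117, 117, 117, 118, 123, 118, 120, 124, 124, 121, 121]
t=4: [209, 209, 209, 209, 209, 209, 209, 209, 209, 209, 209, 209]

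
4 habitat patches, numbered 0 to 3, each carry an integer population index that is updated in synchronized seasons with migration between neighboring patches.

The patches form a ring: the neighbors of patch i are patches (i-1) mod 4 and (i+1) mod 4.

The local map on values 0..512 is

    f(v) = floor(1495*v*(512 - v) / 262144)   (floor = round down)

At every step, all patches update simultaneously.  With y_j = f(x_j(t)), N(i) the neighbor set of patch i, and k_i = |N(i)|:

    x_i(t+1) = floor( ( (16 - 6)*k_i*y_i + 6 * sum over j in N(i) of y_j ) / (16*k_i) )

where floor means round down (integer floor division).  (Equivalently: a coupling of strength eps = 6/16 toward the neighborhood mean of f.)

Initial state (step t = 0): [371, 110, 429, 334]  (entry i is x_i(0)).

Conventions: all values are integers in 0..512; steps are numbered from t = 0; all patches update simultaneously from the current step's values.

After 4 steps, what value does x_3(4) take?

Simulating step by step:
t=0: [371, 110, 429, 334]
t=1: [297, 251, 237, 305]
t=2: [364, 370, 369, 362]
t=3: [305, 300, 301, 306]
t=4: [360, 361, 361, 359]

Answer: x_3(4) = 359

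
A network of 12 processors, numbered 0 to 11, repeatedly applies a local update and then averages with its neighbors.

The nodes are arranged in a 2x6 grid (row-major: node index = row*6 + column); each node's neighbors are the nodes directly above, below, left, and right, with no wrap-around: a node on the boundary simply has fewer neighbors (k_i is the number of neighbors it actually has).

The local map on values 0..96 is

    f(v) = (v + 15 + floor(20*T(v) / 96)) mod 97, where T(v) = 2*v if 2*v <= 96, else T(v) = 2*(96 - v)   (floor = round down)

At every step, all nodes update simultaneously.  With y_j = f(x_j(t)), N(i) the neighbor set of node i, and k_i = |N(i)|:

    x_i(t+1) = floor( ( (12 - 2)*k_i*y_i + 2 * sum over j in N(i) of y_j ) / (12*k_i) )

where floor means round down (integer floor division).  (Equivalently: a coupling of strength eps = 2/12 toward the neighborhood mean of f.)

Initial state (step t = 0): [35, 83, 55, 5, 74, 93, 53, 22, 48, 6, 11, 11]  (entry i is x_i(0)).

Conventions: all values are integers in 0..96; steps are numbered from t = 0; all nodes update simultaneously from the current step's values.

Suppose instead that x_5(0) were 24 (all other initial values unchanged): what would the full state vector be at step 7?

Simulating step by step:
t=0: [35, 83, 55, 5, 74, 24, 53, 22, 48, 6, 11, 11]
t=1: [60, 15, 78, 24, 6, 43, 80, 48, 77, 26, 28, 31]
t=2: [78, 39, 7, 45, 29, 69, 17, 71, 9, 48, 52, 59]
t=3: [11, 65, 29, 74, 61, 91, 40, 87, 33, 79, 83, 89]
t=4: [38, 81, 55, 9, 76, 17, 62, 19, 54, 7, 10, 8]
t=5: [64, 15, 79, 28, 6, 34, 84, 44, 80, 27, 27, 27]
t=6: [80, 39, 8, 49, 28, 58, 19, 66, 10, 50, 51, 53]
t=7: [12, 65, 31, 78, 59, 84, 42, 85, 35, 80, 82, 85]

Answer: [12, 65, 31, 78, 59, 84, 42, 85, 35, 80, 82, 85]
Key observation: This trace re-runs the system from the modified initial state.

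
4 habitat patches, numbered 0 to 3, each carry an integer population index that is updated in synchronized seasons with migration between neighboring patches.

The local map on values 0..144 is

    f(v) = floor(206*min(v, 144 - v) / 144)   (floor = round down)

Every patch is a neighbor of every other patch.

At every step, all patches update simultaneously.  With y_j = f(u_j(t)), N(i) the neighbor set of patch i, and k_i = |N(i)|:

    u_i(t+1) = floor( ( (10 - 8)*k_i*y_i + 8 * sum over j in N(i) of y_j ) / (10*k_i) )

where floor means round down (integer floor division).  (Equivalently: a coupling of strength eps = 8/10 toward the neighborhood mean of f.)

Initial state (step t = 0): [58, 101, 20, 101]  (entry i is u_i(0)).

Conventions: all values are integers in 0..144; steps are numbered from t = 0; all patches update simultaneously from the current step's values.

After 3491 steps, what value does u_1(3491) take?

Simulating step by step:
t=0: [58, 101, 20, 101]
t=1: [56, 57, 60, 57]
t=2: [81, 81, 81, 81]
t=3: [90, 90, 90, 90]
t=4: [77, 77, 77, 77]
t=5: [95, 95, 95, 95]
t=6: [70, 70, 70, 70]
t=7: [100, 100, 100, 100]
t=8: [62, 62, 62, 62]
t=9: [88, 88, 88, 88]
t=10: [80, 80, 80, 80]
t=11: [91, 91, 91, 91]
t=12: [75, 75, 75, 75]
t=13: [98, 98, 98, 98]
t=14: [65, 65, 65, 65]
t=15: [92, 92, 92, 92]
t=16: [74, 74, 74, 74]
t=17: [100, 100, 100, 100]

Answer: u_1(3491) = 91
Key observation: The state at step 7, [100, 100, 100, 100], reappears at step 17: the system is in a cycle of period 10 from step 7 on.  Therefore the state at step 3491 equals the state at step 7 + ((3491 - 7) mod 10) = 11, which is [91, 91, 91, 91].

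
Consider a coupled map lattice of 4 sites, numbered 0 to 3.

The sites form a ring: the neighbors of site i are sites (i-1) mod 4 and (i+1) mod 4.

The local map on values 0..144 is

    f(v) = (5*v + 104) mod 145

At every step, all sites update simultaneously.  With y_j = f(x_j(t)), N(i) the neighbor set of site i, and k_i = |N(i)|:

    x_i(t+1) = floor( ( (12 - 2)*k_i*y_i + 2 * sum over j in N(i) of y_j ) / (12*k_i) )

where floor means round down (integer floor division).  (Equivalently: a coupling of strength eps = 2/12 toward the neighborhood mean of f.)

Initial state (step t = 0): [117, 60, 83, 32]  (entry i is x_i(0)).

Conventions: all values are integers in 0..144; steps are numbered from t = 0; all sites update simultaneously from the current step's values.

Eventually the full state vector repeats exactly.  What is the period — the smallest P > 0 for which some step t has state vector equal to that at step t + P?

Simulating step by step:
t=0: [117, 60, 83, 32]
t=1: [110, 111, 89, 115]
t=2: [76, 81, 109, 98]
t=3: [48, 71, 64, 21]
t=4: [52, 35, 119, 69]
t=5: [74, 127, 111, 27]
t=6: [41, 21, 74, 88]
t=7: [30, 58, 46, 95]
t=8: [111, 99, 57, 132]
t=9: [70, 30, 87, 47]
t=10: [29, 101, 99, 51]
t=11: [94, 34, 24, 67]
t=12: [126, 125, 76, 21]
t=13: [13, 8, 46, 58]
t=14: [40, 125, 57, 92]
t=15: [22, 12, 93, 116]
t=16: [67, 32, 121, 103]
t=17: [16, 110, 120, 43]
t=18: [41, 75, 111, 37]
t=19: [31, 44, 81, 128]
t=20: [99, 44, 66, 31]
t=21: [28, 41, 132, 108]
t=22: [89, 27, 39, 64]
t=23: [114, 88, 26, 121]
t=24: [98, 106, 94, 122]
t=25: [27, 57, 131, 124]
t=26: [98, 93, 48, 130]
t=27: [25, 117, 58, 29]
t=28: [87, 106, 104, 102]
t=29: [94, 57, 44, 40]
t=30: [125, 96, 37, 26]
t=31: [11, 15, 127, 86]
t=32: [22, 30, 22, 84]
t=33: [74, 102, 74, 85]
t=34: [43, 34, 43, 84]
t=35: [42, 112, 42, 79]
t=36: [32, 74, 32, 57]
t=37: [110, 52, 110, 102]
t=38: [70, 74, 70, 40]
t=39: [20, 35, 20, 14]
t=40: [62, 121, 62, 34]
t=41: [124, 128, 124, 128]
t=42: [123, 39, 123, 39]
t=43: [117, 30, 117, 30]
t=44: [109, 109, 109, 109]
t=45: [69, 69, 69, 69]
t=46: [14, 14, 14, 14]
t=47: [29, 29, 29, 29]
t=48: [104, 104, 104, 104]
t=49: [44, 44, 44, 44]
t=50: [34, 34, 34, 34]
t=51: [129, 129, 129, 129]
t=52: [24, 24, 24, 24]
t=53: [79, 79, 79, 79]
t=54: [64, 64, 64, 64]
t=55: [134, 134, 134, 134]
t=56: [49, 49, 49, 49]
t=57: [59, 59, 59, 59]
t=58: [109, 109, 109, 109]

Answer: 14
Key observation: The state at step 44, [109, 109, 109, 109], reappears at step 58 — and no state repeats earlier — so the cycle the system enters has period 14.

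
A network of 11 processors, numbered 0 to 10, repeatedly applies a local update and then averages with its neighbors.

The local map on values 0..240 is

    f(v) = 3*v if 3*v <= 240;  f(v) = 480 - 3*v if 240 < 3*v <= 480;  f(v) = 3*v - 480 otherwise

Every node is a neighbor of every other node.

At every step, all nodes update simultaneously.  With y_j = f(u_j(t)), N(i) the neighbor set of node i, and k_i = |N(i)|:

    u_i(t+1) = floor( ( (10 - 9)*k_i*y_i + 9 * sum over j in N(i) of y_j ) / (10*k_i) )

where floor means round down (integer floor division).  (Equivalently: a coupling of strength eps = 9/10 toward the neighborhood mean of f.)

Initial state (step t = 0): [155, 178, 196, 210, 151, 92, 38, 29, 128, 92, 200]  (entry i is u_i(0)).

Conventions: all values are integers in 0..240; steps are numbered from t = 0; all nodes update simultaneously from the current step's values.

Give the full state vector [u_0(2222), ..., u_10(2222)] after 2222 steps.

Answer: [81, 81, 81, 81, 81, 81, 81, 81, 81, 81, 81]
Key observation: The state at step 2, [159, 159, 159, 159, 159, 159, 159, 159, 159, 159, 159], reappears at step 10: the system is in a cycle of period 8 from step 2 on.  Therefore the state at step 2222 equals the state at step 2 + ((2222 - 2) mod 8) = 6, which is [81, 81, 81, 81, 81, 81, 81, 81, 81, 81, 81].

Derivation:
t=0: [155, 178, 196, 210, 151, 92, 38, 29, 128, 92, 200]
t=1: [106, 106, 107, 107, 106, 108, 107, 106, 107, 108, 107]
t=2: [159, 159, 159, 159, 159, 159, 159, 159, 159, 159, 159]
t=3: [3, 3, 3, 3, 3, 3, 3, 3, 3, 3, 3]
t=4: [9, 9, 9, 9, 9, 9, 9, 9, 9, 9, 9]
t=5: [27, 27, 27, 27, 27, 27, 27, 27, 27, 27, 27]
t=6: [81, 81, 81, 81, 81, 81, 81, 81, 81, 81, 81]
t=7: [237, 237, 237, 237, 237, 237, 237, 237, 237, 237, 237]
t=8: [231, 231, 231, 231, 231, 231, 231, 231, 231, 231, 231]
t=9: [213, 213, 213, 213, 213, 213, 213, 213, 213, 213, 213]
t=10: [159, 159, 159, 159, 159, 159, 159, 159, 159, 159, 159]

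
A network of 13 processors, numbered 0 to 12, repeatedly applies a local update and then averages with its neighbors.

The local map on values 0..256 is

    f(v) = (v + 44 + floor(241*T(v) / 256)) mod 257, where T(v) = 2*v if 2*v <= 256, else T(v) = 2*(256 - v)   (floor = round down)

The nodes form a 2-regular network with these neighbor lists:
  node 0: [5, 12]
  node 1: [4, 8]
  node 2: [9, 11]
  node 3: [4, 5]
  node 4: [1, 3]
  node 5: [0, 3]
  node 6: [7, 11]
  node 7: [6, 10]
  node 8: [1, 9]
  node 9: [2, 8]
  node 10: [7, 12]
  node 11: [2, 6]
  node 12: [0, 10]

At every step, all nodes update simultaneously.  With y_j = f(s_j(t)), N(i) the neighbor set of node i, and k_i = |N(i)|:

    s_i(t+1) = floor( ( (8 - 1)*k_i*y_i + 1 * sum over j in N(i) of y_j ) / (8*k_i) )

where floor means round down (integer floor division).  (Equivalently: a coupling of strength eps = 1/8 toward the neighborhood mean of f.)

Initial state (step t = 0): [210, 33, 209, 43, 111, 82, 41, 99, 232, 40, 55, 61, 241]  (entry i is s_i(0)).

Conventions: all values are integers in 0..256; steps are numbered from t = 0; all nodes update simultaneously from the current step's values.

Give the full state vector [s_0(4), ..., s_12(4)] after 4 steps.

Simulating step by step:
t=0: [210, 33, 209, 43, 111, 82, 41, 99, 232, 40, 55, 61, 241]
t=1: [77, 132, 97, 154, 111, 35, 159, 85, 74, 148, 184, 207, 66]
t=2: [30, 139, 71, 132, 110, 134, 119, 42, 18, 124, 109, 87, 211]
t=3: [128, 140, 228, 148, 109, 148, 126, 158, 101, 147, 103, 56, 86]
t=4: [147, 138, 80, 135, 106, 139, 152, 127, 86, 130, 82, 192, 44]

Answer: [147, 138, 80, 135, 106, 139, 152, 127, 86, 130, 82, 192, 44]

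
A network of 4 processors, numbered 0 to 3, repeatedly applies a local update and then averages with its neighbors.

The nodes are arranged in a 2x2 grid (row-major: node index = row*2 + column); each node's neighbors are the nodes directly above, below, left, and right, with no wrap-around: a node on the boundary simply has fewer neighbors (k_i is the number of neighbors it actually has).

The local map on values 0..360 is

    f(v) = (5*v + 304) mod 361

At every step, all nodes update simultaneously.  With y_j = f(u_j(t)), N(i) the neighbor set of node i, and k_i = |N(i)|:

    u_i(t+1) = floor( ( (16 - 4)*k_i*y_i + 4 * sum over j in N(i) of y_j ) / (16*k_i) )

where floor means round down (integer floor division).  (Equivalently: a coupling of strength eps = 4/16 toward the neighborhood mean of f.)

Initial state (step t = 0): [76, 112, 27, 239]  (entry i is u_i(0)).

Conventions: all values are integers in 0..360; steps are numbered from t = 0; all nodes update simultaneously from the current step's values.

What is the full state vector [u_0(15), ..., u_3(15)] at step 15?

Simulating step by step:
t=0: [76, 112, 27, 239]
t=1: [269, 153, 105, 68]
t=2: [210, 321, 141, 269]
t=3: [252, 137, 274, 202]
t=4: [152, 244, 216, 235]
t=5: [304, 107, 272, 73]
t=6: [56, 128, 205, 273]
t=7: [225, 222, 240, 227]
t=8: [308, 336, 132, 315]
t=9: [81, 148, 195, 108]
t=10: [325, 300, 205, 156]
t=11: [168, 285, 200, 76]
t=12: [109, 261, 213, 305]
t=13: [151, 142, 233, 74]
t=14: [292, 300, 100, 274]
t=15: [295, 338, 130, 227]

Answer: [295, 338, 130, 227]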